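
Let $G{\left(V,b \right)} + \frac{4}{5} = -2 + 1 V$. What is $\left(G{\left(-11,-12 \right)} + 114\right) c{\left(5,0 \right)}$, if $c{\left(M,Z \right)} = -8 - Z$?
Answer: $- \frac{4008}{5} \approx -801.6$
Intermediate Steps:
$G{\left(V,b \right)} = - \frac{14}{5} + V$ ($G{\left(V,b \right)} = - \frac{4}{5} + \left(-2 + 1 V\right) = - \frac{4}{5} + \left(-2 + V\right) = - \frac{14}{5} + V$)
$\left(G{\left(-11,-12 \right)} + 114\right) c{\left(5,0 \right)} = \left(\left(- \frac{14}{5} - 11\right) + 114\right) \left(-8 - 0\right) = \left(- \frac{69}{5} + 114\right) \left(-8 + 0\right) = \frac{501}{5} \left(-8\right) = - \frac{4008}{5}$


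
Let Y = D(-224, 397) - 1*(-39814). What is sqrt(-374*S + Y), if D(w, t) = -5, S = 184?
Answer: 3*I*sqrt(3223) ≈ 170.31*I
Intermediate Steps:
Y = 39809 (Y = -5 - 1*(-39814) = -5 + 39814 = 39809)
sqrt(-374*S + Y) = sqrt(-374*184 + 39809) = sqrt(-68816 + 39809) = sqrt(-29007) = 3*I*sqrt(3223)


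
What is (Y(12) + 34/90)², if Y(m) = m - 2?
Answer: 218089/2025 ≈ 107.70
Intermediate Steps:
Y(m) = -2 + m
(Y(12) + 34/90)² = ((-2 + 12) + 34/90)² = (10 + 34*(1/90))² = (10 + 17/45)² = (467/45)² = 218089/2025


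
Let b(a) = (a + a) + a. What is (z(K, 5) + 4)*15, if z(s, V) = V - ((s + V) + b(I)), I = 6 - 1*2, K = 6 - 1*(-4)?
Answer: -270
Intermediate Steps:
K = 10 (K = 6 + 4 = 10)
I = 4 (I = 6 - 2 = 4)
b(a) = 3*a (b(a) = 2*a + a = 3*a)
z(s, V) = -12 - s (z(s, V) = V - ((s + V) + 3*4) = V - ((V + s) + 12) = V - (12 + V + s) = V + (-12 - V - s) = -12 - s)
(z(K, 5) + 4)*15 = ((-12 - 1*10) + 4)*15 = ((-12 - 10) + 4)*15 = (-22 + 4)*15 = -18*15 = -270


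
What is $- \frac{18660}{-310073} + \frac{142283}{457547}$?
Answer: $\frac{52655943679}{141872970931} \approx 0.37115$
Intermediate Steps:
$- \frac{18660}{-310073} + \frac{142283}{457547} = \left(-18660\right) \left(- \frac{1}{310073}\right) + 142283 \cdot \frac{1}{457547} = \frac{18660}{310073} + \frac{142283}{457547} = \frac{52655943679}{141872970931}$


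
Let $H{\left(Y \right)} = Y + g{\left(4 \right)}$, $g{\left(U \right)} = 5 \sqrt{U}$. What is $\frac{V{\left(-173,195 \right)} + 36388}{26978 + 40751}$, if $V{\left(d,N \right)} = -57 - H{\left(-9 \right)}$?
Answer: $\frac{36330}{67729} \approx 0.5364$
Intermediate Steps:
$H{\left(Y \right)} = 10 + Y$ ($H{\left(Y \right)} = Y + 5 \sqrt{4} = Y + 5 \cdot 2 = Y + 10 = 10 + Y$)
$V{\left(d,N \right)} = -58$ ($V{\left(d,N \right)} = -57 - \left(10 - 9\right) = -57 - 1 = -58$)
$\frac{V{\left(-173,195 \right)} + 36388}{26978 + 40751} = \frac{-58 + 36388}{26978 + 40751} = \frac{36330}{67729}$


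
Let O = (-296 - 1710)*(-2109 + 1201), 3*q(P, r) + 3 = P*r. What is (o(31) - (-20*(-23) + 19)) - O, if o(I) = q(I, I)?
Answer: -5464823/3 ≈ -1.8216e+6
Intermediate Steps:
q(P, r) = -1 + P*r/3 (q(P, r) = -1 + (P*r)/3 = -1 + P*r/3)
o(I) = -1 + I**2/3 (o(I) = -1 + I*I/3 = -1 + I**2/3)
O = 1821448 (O = -2006*(-908) = 1821448)
(o(31) - (-20*(-23) + 19)) - O = ((-1 + (1/3)*31**2) - (-20*(-23) + 19)) - 1*1821448 = ((-1 + (1/3)*961) - (460 + 19)) - 1821448 = ((-1 + 961/3) - 1*479) - 1821448 = (958/3 - 479) - 1821448 = -479/3 - 1821448 = -5464823/3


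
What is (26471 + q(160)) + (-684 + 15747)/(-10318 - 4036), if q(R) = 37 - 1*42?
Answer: 379877901/14354 ≈ 26465.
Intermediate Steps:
q(R) = -5 (q(R) = 37 - 42 = -5)
(26471 + q(160)) + (-684 + 15747)/(-10318 - 4036) = (26471 - 5) + (-684 + 15747)/(-10318 - 4036) = 26466 + 15063/(-14354) = 26466 + 15063*(-1/14354) = 26466 - 15063/14354 = 379877901/14354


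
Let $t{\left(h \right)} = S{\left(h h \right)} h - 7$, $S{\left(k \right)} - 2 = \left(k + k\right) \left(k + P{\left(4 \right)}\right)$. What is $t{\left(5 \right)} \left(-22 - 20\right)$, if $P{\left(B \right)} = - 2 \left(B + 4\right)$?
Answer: $-94626$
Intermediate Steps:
$P{\left(B \right)} = -8 - 2 B$ ($P{\left(B \right)} = - 2 \left(4 + B\right) = -8 - 2 B$)
$S{\left(k \right)} = 2 + 2 k \left(-16 + k\right)$ ($S{\left(k \right)} = 2 + \left(k + k\right) \left(k - 16\right) = 2 + 2 k \left(k - 16\right) = 2 + 2 k \left(-16 + k\right)$)
$t{\left(h \right)} = -7 + h \left(2 - 32 h^{2} + 2 h^{4}\right)$ ($t{\left(h \right)} = \left(2 - 32 h h + 2 \left(h h\right)^{2}\right) h - 7 = \left(2 - 32 h^{2} + 2 \left(h^{2}\right)^{2}\right) h - 7 = \left(2 - 32 h^{2} + 2 h^{4}\right) h - 7 = h \left(2 - 32 h^{2} + 2 h^{4}\right) - 7 = -7 + h \left(2 - 32 h^{2} + 2 h^{4}\right)$)
$t{\left(5 \right)} \left(-22 - 20\right) = \left(-7 + 2 \cdot 5 \left(1 + 5^{4} - 16 \cdot 5^{2}\right)\right) \left(-22 - 20\right) = \left(-7 + 2 \cdot 5 \left(1 + 625 - 400\right)\right) \left(-22 - 20\right) = \left(-7 + 2 \cdot 5 \left(1 + 625 - 400\right)\right) \left(-42\right) = \left(-7 + 2 \cdot 5 \cdot 226\right) \left(-42\right) = \left(-7 + 2260\right) \left(-42\right) = 2253 \left(-42\right) = -94626$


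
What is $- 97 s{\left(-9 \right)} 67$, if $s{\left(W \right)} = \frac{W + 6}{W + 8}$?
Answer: $-19497$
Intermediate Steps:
$s{\left(W \right)} = \frac{6 + W}{8 + W}$
$- 97 s{\left(-9 \right)} 67 = - 97 \frac{6 - 9}{8 - 9} \cdot 67 = - 97 \frac{1}{-1} \left(-3\right) 67 = - 97 \left(\left(-1\right) \left(-3\right)\right) 67 = \left(-97\right) 3 \cdot 67 = \left(-291\right) 67 = -19497$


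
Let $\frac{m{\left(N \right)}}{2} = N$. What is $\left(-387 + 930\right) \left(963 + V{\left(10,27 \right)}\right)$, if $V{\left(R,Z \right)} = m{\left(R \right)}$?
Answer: $533769$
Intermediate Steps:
$m{\left(N \right)} = 2 N$
$V{\left(R,Z \right)} = 2 R$
$\left(-387 + 930\right) \left(963 + V{\left(10,27 \right)}\right) = \left(-387 + 930\right) \left(963 + 2 \cdot 10\right) = 543 \left(963 + 20\right) = 543 \cdot 983 = 533769$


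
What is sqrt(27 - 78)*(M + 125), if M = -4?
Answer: 121*I*sqrt(51) ≈ 864.11*I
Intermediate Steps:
sqrt(27 - 78)*(M + 125) = sqrt(27 - 78)*(-4 + 125) = sqrt(-51)*121 = (I*sqrt(51))*121 = 121*I*sqrt(51)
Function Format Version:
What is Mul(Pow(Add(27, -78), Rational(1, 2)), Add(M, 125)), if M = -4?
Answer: Mul(121, I, Pow(51, Rational(1, 2))) ≈ Mul(864.11, I)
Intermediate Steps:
Mul(Pow(Add(27, -78), Rational(1, 2)), Add(M, 125)) = Mul(Pow(Add(27, -78), Rational(1, 2)), Add(-4, 125)) = Mul(Pow(-51, Rational(1, 2)), 121) = Mul(Mul(I, Pow(51, Rational(1, 2))), 121) = Mul(121, I, Pow(51, Rational(1, 2)))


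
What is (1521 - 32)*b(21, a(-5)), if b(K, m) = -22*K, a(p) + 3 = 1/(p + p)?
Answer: -687918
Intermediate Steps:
a(p) = -3 + 1/(2*p) (a(p) = -3 + 1/(p + p) = -3 + 1/(2*p))
(1521 - 32)*b(21, a(-5)) = (1521 - 32)*(-22*21) = 1489*(-462) = -687918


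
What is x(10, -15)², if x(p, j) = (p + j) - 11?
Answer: 256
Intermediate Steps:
x(p, j) = -11 + j + p (x(p, j) = (j + p) - 11 = -11 + j + p)
x(10, -15)² = (-11 - 15 + 10)² = (-16)² = 256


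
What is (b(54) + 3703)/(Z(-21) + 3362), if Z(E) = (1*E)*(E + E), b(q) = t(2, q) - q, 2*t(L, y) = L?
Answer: 1825/2122 ≈ 0.86004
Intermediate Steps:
t(L, y) = L/2
b(q) = 1 - q (b(q) = (1/2)*2 - q = 1 - q)
Z(E) = 2*E**2 (Z(E) = E*(2*E) = 2*E**2)
(b(54) + 3703)/(Z(-21) + 3362) = ((1 - 1*54) + 3703)/(2*(-21)**2 + 3362) = ((1 - 54) + 3703)/(2*441 + 3362) = (-53 + 3703)/(882 + 3362) = 3650/4244 = 3650*(1/4244) = 1825/2122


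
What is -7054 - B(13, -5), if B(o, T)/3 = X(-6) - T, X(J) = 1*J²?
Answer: -7177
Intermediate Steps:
X(J) = J²
B(o, T) = 108 - 3*T (B(o, T) = 3*((-6)² - T) = 3*(36 - T) = 108 - 3*T)
-7054 - B(13, -5) = -7054 - (108 - 3*(-5)) = -7054 - (108 + 15) = -7054 - 1*123 = -7054 - 123 = -7177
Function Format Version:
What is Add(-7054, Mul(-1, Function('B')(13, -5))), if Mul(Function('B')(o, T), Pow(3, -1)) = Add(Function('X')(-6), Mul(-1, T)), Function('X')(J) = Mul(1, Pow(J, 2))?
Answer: -7177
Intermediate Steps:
Function('X')(J) = Pow(J, 2)
Function('B')(o, T) = Add(108, Mul(-3, T)) (Function('B')(o, T) = Mul(3, Add(Pow(-6, 2), Mul(-1, T))) = Mul(3, Add(36, Mul(-1, T))) = Add(108, Mul(-3, T)))
Add(-7054, Mul(-1, Function('B')(13, -5))) = Add(-7054, Mul(-1, Add(108, Mul(-3, -5)))) = Add(-7054, Mul(-1, Add(108, 15))) = Add(-7054, Mul(-1, 123)) = Add(-7054, -123) = -7177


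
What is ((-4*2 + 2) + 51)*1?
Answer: 45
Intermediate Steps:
((-4*2 + 2) + 51)*1 = ((-8 + 2) + 51)*1 = (-6 + 51)*1 = 45*1 = 45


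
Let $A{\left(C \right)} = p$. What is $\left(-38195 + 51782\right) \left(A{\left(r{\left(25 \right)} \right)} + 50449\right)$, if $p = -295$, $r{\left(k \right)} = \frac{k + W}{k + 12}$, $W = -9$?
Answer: $681442398$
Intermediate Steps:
$r{\left(k \right)} = \frac{-9 + k}{12 + k}$ ($r{\left(k \right)} = \frac{k - 9}{k + 12} = \frac{-9 + k}{12 + k}$)
$A{\left(C \right)} = -295$
$\left(-38195 + 51782\right) \left(A{\left(r{\left(25 \right)} \right)} + 50449\right) = \left(-38195 + 51782\right) \left(-295 + 50449\right) = 13587 \cdot 50154 = 681442398$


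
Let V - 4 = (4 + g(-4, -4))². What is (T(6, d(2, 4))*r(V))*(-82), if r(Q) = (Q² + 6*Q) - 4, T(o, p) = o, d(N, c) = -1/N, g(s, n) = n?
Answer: -17712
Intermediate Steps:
V = 4 (V = 4 + (4 - 4)² = 4 + 0² = 4 + 0 = 4)
r(Q) = -4 + Q² + 6*Q
(T(6, d(2, 4))*r(V))*(-82) = (6*(-4 + 4² + 6*4))*(-82) = (6*(-4 + 16 + 24))*(-82) = (6*36)*(-82) = 216*(-82) = -17712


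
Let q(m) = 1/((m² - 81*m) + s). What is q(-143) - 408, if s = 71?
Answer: -13098023/32103 ≈ -408.00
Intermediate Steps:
q(m) = 1/(71 + m² - 81*m) (q(m) = 1/((m² - 81*m) + 71) = 1/(71 + m² - 81*m))
q(-143) - 408 = 1/(71 + (-143)² - 81*(-143)) - 408 = 1/(71 + 20449 + 11583) - 408 = 1/32103 - 408 = -13098023/32103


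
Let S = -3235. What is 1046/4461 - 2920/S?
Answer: 3281986/2886267 ≈ 1.1371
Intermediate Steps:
1046/4461 - 2920/S = 1046/4461 - 2920/(-3235) = 1046*(1/4461) - 2920*(-1/3235) = 1046/4461 + 584/647 = 3281986/2886267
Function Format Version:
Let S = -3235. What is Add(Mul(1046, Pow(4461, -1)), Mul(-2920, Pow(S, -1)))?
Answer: Rational(3281986, 2886267) ≈ 1.1371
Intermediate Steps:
Add(Mul(1046, Pow(4461, -1)), Mul(-2920, Pow(S, -1))) = Add(Mul(1046, Pow(4461, -1)), Mul(-2920, Pow(-3235, -1))) = Add(Mul(1046, Rational(1, 4461)), Mul(-2920, Rational(-1, 3235))) = Add(Rational(1046, 4461), Rational(584, 647)) = Rational(3281986, 2886267)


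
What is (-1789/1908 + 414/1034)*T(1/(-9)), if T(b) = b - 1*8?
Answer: 38686861/8877924 ≈ 4.3577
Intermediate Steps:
T(b) = -8 + b (T(b) = b - 8 = -8 + b)
(-1789/1908 + 414/1034)*T(1/(-9)) = (-1789/1908 + 414/1034)*(-8 + 1/(-9)) = (-1789*1/1908 + 414*(1/1034))*(-8 + 1*(-⅑)) = (-1789/1908 + 207/517)*(-8 - ⅑) = -529957/986436*(-73/9) = 38686861/8877924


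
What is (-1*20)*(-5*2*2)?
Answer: 400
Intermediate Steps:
(-1*20)*(-5*2*2) = -(-200)*2 = -20*(-20) = 400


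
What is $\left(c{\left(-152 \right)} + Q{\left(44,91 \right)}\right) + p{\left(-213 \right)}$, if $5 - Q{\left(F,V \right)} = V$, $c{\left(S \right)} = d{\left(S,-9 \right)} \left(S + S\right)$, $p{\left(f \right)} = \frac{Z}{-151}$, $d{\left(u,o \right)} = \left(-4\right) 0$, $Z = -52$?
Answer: $- \frac{12934}{151} \approx -85.656$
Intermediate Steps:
$d{\left(u,o \right)} = 0$
$p{\left(f \right)} = \frac{52}{151}$ ($p{\left(f \right)} = - \frac{52}{-151} = \left(-52\right) \left(- \frac{1}{151}\right) = \frac{52}{151}$)
$c{\left(S \right)} = 0$ ($c{\left(S \right)} = 0 \left(S + S\right) = 0 \cdot 2 S = 0$)
$Q{\left(F,V \right)} = 5 - V$
$\left(c{\left(-152 \right)} + Q{\left(44,91 \right)}\right) + p{\left(-213 \right)} = \left(0 + \left(5 - 91\right)\right) + \frac{52}{151} = \left(0 - 86\right) + \frac{52}{151} = -86 + \frac{52}{151} = - \frac{12934}{151}$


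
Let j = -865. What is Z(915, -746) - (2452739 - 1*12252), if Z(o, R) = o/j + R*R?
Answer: -325927166/173 ≈ -1.8840e+6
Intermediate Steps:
Z(o, R) = R² - o/865 (Z(o, R) = o/(-865) + R*R = -o/865 + R² = R² - o/865)
Z(915, -746) - (2452739 - 1*12252) = ((-746)² - 1/865*915) - (2452739 - 1*12252) = (556516 - 183/173) - (2452739 - 12252) = 96277085/173 - 1*2440487 = 96277085/173 - 2440487 = -325927166/173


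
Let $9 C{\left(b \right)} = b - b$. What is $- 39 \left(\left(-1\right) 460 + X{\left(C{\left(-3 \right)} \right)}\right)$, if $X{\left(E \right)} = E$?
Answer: $17940$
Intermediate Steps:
$C{\left(b \right)} = 0$ ($C{\left(b \right)} = \frac{b - b}{9} = \frac{1}{9} \cdot 0 = 0$)
$- 39 \left(\left(-1\right) 460 + X{\left(C{\left(-3 \right)} \right)}\right) = - 39 \left(\left(-1\right) 460 + 0\right) = - 39 \left(-460 + 0\right) = \left(-39\right) \left(-460\right) = 17940$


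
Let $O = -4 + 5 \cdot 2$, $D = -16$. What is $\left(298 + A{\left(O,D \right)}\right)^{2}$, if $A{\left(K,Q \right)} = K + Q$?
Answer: $82944$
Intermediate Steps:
$O = 6$ ($O = -4 + 10 = 6$)
$\left(298 + A{\left(O,D \right)}\right)^{2} = \left(298 + \left(6 - 16\right)\right)^{2} = \left(298 - 10\right)^{2} = 288^{2} = 82944$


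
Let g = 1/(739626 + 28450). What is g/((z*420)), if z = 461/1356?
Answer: 113/12392906260 ≈ 9.1181e-9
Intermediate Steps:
z = 461/1356 (z = 461*(1/1356) = 461/1356 ≈ 0.33997)
g = 1/768076 ≈ 1.3020e-6
g/((z*420)) = 1/(768076*(((461/1356)*420))) = 1/(768076*(16135/113)) = (1/768076)*(113/16135) = 113/12392906260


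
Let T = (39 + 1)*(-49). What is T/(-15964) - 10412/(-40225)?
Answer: 61264542/160537975 ≈ 0.38162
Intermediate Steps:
T = -1960 (T = 40*(-49) = -1960)
T/(-15964) - 10412/(-40225) = -1960/(-15964) - 10412/(-40225) = -1960*(-1/15964) - 10412*(-1/40225) = 490/3991 + 10412/40225 = 61264542/160537975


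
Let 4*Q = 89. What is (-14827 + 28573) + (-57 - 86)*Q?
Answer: 42257/4 ≈ 10564.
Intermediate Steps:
Q = 89/4 (Q = (1/4)*89 = 89/4 ≈ 22.250)
(-14827 + 28573) + (-57 - 86)*Q = (-14827 + 28573) + (-57 - 86)*(89/4) = 13746 - 143*89/4 = 13746 - 12727/4 = 42257/4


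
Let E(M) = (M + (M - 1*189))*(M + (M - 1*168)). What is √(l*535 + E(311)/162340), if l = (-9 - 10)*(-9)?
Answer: 7*√12301289879530/81170 ≈ 302.47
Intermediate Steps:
E(M) = (-189 + 2*M)*(-168 + 2*M) (E(M) = (M + (M - 189))*(M + (M - 168)) = (M + (-189 + M))*(M + (-168 + M)) = (-189 + 2*M)*(-168 + 2*M))
l = 171 (l = -19*(-9) = 171)
√(l*535 + E(311)/162340) = √(171*535 + (31752 - 714*311 + 4*311²)/162340) = √(91485 + (31752 - 222054 + 4*96721)*(1/162340)) = √(91485 + (31752 - 222054 + 386884)*(1/162340)) = √(91485 + 196582*(1/162340)) = √(91485 + 98291/81170) = √(7425935741/81170) = 7*√12301289879530/81170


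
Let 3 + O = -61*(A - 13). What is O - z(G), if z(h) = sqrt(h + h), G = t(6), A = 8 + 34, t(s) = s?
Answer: -1772 - 2*sqrt(3) ≈ -1775.5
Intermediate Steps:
A = 42
G = 6
O = -1772 (O = -3 - 61*(42 - 13) = -3 - 61*29 = -3 - 1769 = -1772)
z(h) = sqrt(2)*sqrt(h) (z(h) = sqrt(2*h) = sqrt(2)*sqrt(h))
O - z(G) = -1772 - sqrt(2)*sqrt(6) = -1772 - 2*sqrt(3)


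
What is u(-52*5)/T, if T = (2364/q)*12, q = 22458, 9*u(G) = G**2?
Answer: 160550/27 ≈ 5946.3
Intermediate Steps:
u(G) = G**2/9
T = 24/19 (T = (2364/22458)*12 = (2364*(1/22458))*12 = (2/19)*12 = 24/19 ≈ 1.2632)
u(-52*5)/T = ((-52*5)**2/9)/(24/19) = ((1/9)*(-260)**2)*(19/24) = ((1/9)*67600)*(19/24) = (67600/9)*(19/24) = 160550/27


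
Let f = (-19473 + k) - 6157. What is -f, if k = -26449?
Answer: 52079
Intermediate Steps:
f = -52079 (f = (-19473 - 26449) - 6157 = -45922 - 6157 = -52079)
-f = -1*(-52079) = 52079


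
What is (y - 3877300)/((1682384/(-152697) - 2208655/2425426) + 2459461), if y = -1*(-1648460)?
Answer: -43445402564647920/47940522873820417 ≈ -0.90624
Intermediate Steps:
y = 1648460
(y - 3877300)/((1682384/(-152697) - 2208655/2425426) + 2459461) = (1648460 - 3877300)/((1682384/(-152697) - 2208655/2425426) + 2459461) = -2228840/((1682384*(-1/152697) - 2208655*1/2425426) + 2459461) = -2228840/((-1682384/152697 - 116245/127654) + 2459461) = -2228840/(-232513309901/19492382838 + 2459461) = -2228840/47940522873820417/19492382838 = -2228840*19492382838/47940522873820417 = -43445402564647920/47940522873820417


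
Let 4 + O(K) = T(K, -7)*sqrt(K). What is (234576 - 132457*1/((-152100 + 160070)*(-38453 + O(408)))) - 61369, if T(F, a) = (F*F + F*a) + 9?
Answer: 1675095052715057851769/9671058633401790 - 7224072323*sqrt(102)/14506587950102685 ≈ 1.7321e+5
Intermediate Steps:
T(F, a) = 9 + F**2 + F*a (T(F, a) = (F**2 + F*a) + 9 = 9 + F**2 + F*a)
O(K) = -4 + sqrt(K)*(9 + K**2 - 7*K) (O(K) = -4 + (9 + K**2 + K*(-7))*sqrt(K) = -4 + (9 + K**2 - 7*K)*sqrt(K) = -4 + sqrt(K)*(9 + K**2 - 7*K))
(234576 - 132457*1/((-152100 + 160070)*(-38453 + O(408)))) - 61369 = (234576 - 132457*1/((-152100 + 160070)*(-38453 + (-4 + sqrt(408)*(9 + 408**2 - 7*408))))) - 61369 = (234576 - 132457*1/(7970*(-38453 + (-4 + (2*sqrt(102))*(9 + 166464 - 2856))))) - 61369 = (234576 - 132457*1/(7970*(-38453 + (-4 + (2*sqrt(102))*163617)))) - 61369 = (234576 - 132457*1/(7970*(-38453 + (-4 + 327234*sqrt(102))))) - 61369 = (234576 - 132457*1/(7970*(-38457 + 327234*sqrt(102)))) - 61369 = (234576 - 132457/(-306502290 + 2608054980*sqrt(102))) - 61369 = 173207 - 132457/(-306502290 + 2608054980*sqrt(102))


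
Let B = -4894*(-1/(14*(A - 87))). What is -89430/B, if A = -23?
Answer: 68861100/2447 ≈ 28141.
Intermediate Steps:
B = -2447/770 (B = -4894*(-1/(14*(-23 - 87))) = -4894/((-14*(-110))) = -4894/1540 = -4894*1/1540 = -2447/770 ≈ -3.1779)
-89430/B = -89430/(-2447/770) = -89430*(-770/2447) = 68861100/2447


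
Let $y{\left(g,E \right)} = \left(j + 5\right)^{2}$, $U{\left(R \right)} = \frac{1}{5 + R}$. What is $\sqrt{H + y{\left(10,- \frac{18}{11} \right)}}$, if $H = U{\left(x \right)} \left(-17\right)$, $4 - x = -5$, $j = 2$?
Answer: $\frac{\sqrt{9366}}{14} \approx 6.9127$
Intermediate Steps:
$x = 9$ ($x = 4 - -5 = 4 + 5 = 9$)
$y{\left(g,E \right)} = 49$ ($y{\left(g,E \right)} = \left(2 + 5\right)^{2} = 7^{2} = 49$)
$H = - \frac{17}{14}$ ($H = \frac{1}{5 + 9} \left(-17\right) = \frac{1}{14} \left(-17\right) = - \frac{17}{14} \approx -1.2143$)
$\sqrt{H + y{\left(10,- \frac{18}{11} \right)}} = \sqrt{- \frac{17}{14} + 49} = \sqrt{\frac{669}{14}} = \frac{\sqrt{9366}}{14}$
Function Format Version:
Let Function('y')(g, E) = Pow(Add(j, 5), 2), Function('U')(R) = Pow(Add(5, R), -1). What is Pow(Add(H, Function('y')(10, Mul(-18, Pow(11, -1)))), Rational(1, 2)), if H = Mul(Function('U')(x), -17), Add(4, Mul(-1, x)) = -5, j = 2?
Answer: Mul(Rational(1, 14), Pow(9366, Rational(1, 2))) ≈ 6.9127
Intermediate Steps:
x = 9 (x = Add(4, Mul(-1, -5)) = Add(4, 5) = 9)
Function('y')(g, E) = 49 (Function('y')(g, E) = Pow(Add(2, 5), 2) = Pow(7, 2) = 49)
H = Rational(-17, 14) (H = Mul(Pow(Add(5, 9), -1), -17) = Mul(Pow(14, -1), -17) = Mul(Rational(1, 14), -17) = Rational(-17, 14) ≈ -1.2143)
Pow(Add(H, Function('y')(10, Mul(-18, Pow(11, -1)))), Rational(1, 2)) = Pow(Add(Rational(-17, 14), 49), Rational(1, 2)) = Pow(Rational(669, 14), Rational(1, 2)) = Mul(Rational(1, 14), Pow(9366, Rational(1, 2)))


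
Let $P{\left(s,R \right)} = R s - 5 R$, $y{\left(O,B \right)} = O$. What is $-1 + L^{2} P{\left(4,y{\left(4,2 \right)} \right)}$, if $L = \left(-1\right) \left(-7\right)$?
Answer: $-197$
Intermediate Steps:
$L = 7$
$P{\left(s,R \right)} = - 5 R + R s$
$-1 + L^{2} P{\left(4,y{\left(4,2 \right)} \right)} = -1 + 7^{2} \cdot 4 \left(-5 + 4\right) = -1 + 49 \cdot 4 \left(-1\right) = -1 + 49 \left(-4\right) = -1 - 196 = -197$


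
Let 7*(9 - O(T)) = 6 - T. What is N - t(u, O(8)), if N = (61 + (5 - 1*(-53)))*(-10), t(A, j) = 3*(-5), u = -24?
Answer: -1175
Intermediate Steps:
O(T) = 57/7 + T/7 (O(T) = 9 - (6 - T)/7 = 9 + (-6/7 + T/7) = 57/7 + T/7)
t(A, j) = -15
N = -1190 (N = (61 + (5 + 53))*(-10) = (61 + 58)*(-10) = 119*(-10) = -1190)
N - t(u, O(8)) = -1190 - 1*(-15) = -1190 + 15 = -1175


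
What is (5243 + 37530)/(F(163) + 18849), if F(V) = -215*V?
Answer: -42773/16196 ≈ -2.6410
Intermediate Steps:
(5243 + 37530)/(F(163) + 18849) = (5243 + 37530)/(-215*163 + 18849) = 42773/(-35045 + 18849) = 42773/(-16196) = 42773*(-1/16196) = -42773/16196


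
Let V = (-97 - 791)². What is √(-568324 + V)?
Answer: 22*√455 ≈ 469.28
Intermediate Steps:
V = 788544 (V = (-888)² = 788544)
√(-568324 + V) = √(-568324 + 788544) = √220220 = 22*√455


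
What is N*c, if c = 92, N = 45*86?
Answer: 356040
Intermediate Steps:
N = 3870
N*c = 3870*92 = 356040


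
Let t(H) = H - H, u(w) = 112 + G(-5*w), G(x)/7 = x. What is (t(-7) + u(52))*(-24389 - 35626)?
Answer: 102505620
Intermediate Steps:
G(x) = 7*x
u(w) = 112 - 35*w (u(w) = 112 + 7*(-5*w) = 112 - 35*w)
t(H) = 0
(t(-7) + u(52))*(-24389 - 35626) = (0 + (112 - 35*52))*(-24389 - 35626) = (0 + (112 - 1820))*(-60015) = (0 - 1708)*(-60015) = -1708*(-60015) = 102505620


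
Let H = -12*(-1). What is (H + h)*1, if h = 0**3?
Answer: 12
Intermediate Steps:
H = 12
h = 0
(H + h)*1 = (12 + 0)*1 = 12*1 = 12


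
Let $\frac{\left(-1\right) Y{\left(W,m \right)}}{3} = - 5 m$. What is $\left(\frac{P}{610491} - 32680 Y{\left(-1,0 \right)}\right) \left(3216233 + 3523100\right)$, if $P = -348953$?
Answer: $- \frac{2351710468349}{610491} \approx -3.8522 \cdot 10^{6}$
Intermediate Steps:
$Y{\left(W,m \right)} = 15 m$ ($Y{\left(W,m \right)} = - 3 \left(- 5 m\right) = 15 m$)
$\left(\frac{P}{610491} - 32680 Y{\left(-1,0 \right)}\right) \left(3216233 + 3523100\right) = \left(- \frac{348953}{610491} - 32680 \cdot 15 \cdot 0\right) \left(3216233 + 3523100\right) = \left(\left(-348953\right) \frac{1}{610491} - 0\right) 6739333 = \left(- \frac{348953}{610491} + 0\right) 6739333 = \left(- \frac{348953}{610491}\right) 6739333 = - \frac{2351710468349}{610491}$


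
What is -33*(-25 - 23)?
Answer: 1584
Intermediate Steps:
-33*(-25 - 23) = -33*(-48) = 1584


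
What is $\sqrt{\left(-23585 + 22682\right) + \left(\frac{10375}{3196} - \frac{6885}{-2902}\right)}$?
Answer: $\frac{i \sqrt{4824645045816317}}{2318698} \approx 29.956 i$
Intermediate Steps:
$\sqrt{\left(-23585 + 22682\right) + \left(\frac{10375}{3196} - \frac{6885}{-2902}\right)} = \sqrt{-903 + \left(10375 \cdot \frac{1}{3196} - - \frac{6885}{2902}\right)} = \sqrt{-903 + \left(\frac{10375}{3196} + \frac{6885}{2902}\right)} = \sqrt{-903 + \frac{26056355}{4637396}} = \sqrt{- \frac{4161512233}{4637396}} = \frac{i \sqrt{4824645045816317}}{2318698}$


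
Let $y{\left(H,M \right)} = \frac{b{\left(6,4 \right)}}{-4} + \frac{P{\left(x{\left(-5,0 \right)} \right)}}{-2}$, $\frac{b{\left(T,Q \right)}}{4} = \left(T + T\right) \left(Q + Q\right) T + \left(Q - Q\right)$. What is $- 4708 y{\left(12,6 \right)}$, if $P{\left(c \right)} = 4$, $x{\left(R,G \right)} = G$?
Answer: $2721224$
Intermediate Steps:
$b{\left(T,Q \right)} = 16 Q T^{2}$ ($b{\left(T,Q \right)} = 4 \left(\left(T + T\right) \left(Q + Q\right) T + \left(Q - Q\right)\right) = 4 \left(2 T 2 Q T + 0\right) = 4 \left(4 Q T T + 0\right) = 4 \left(4 Q T^{2} + 0\right) = 4 \cdot 4 Q T^{2} = 16 Q T^{2}$)
$y{\left(H,M \right)} = -578$ ($y{\left(H,M \right)} = \frac{16 \cdot 4 \cdot 6^{2}}{-4} + \frac{4}{-2} = 16 \cdot 4 \cdot 36 \left(- \frac{1}{4}\right) + 4 \left(- \frac{1}{2}\right) = 2304 \left(- \frac{1}{4}\right) - 2 = -576 - 2 = -578$)
$- 4708 y{\left(12,6 \right)} = \left(-4708\right) \left(-578\right) = 2721224$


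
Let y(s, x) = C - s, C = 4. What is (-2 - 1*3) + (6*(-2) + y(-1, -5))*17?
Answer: -124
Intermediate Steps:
y(s, x) = 4 - s
(-2 - 1*3) + (6*(-2) + y(-1, -5))*17 = (-2 - 1*3) + (6*(-2) + (4 - 1*(-1)))*17 = (-2 - 3) + (-12 + (4 + 1))*17 = -5 + (-12 + 5)*17 = -5 - 7*17 = -5 - 119 = -124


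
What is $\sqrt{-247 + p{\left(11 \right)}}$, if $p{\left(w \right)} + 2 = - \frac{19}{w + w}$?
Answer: $\frac{i \sqrt{120934}}{22} \approx 15.807 i$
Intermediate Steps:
$p{\left(w \right)} = -2 - \frac{19}{2 w}$ ($p{\left(w \right)} = -2 - \frac{19}{w + w} = -2 - \frac{19}{2 w}$)
$\sqrt{-247 + p{\left(11 \right)}} = \sqrt{-247 - \left(2 + \frac{19}{2 \cdot 11}\right)} = \sqrt{-247 - \frac{63}{22}} = \sqrt{- \frac{5497}{22}} = \frac{i \sqrt{120934}}{22}$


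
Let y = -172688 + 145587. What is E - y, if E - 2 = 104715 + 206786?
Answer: 338604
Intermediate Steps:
y = -27101
E = 311503 (E = 2 + (104715 + 206786) = 2 + 311501 = 311503)
E - y = 311503 - 1*(-27101) = 311503 + 27101 = 338604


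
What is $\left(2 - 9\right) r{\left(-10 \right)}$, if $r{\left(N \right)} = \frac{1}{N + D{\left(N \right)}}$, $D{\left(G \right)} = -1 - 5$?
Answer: $\frac{7}{16} \approx 0.4375$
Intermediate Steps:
$D{\left(G \right)} = -6$
$r{\left(N \right)} = \frac{1}{-6 + N}$ ($r{\left(N \right)} = \frac{1}{N - 6} = \frac{1}{-6 + N}$)
$\left(2 - 9\right) r{\left(-10 \right)} = \frac{2 - 9}{-6 - 10} = \frac{2 - 9}{-16} = \left(-7\right) \left(- \frac{1}{16}\right) = \frac{7}{16}$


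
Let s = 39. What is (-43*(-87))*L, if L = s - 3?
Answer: 134676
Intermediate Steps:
L = 36 (L = 39 - 3 = 36)
(-43*(-87))*L = -43*(-87)*36 = 3741*36 = 134676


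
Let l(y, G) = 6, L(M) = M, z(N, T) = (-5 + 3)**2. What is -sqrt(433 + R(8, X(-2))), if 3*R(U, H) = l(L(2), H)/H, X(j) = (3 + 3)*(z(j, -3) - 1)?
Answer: -sqrt(3898)/3 ≈ -20.811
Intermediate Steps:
z(N, T) = 4 (z(N, T) = (-2)**2 = 4)
X(j) = 18 (X(j) = (3 + 3)*(4 - 1) = 6*3 = 18)
R(U, H) = 2/H (R(U, H) = (6/H)/3 = 2/H)
-sqrt(433 + R(8, X(-2))) = -sqrt(433 + 2/18) = -sqrt(433 + 2*(1/18)) = -sqrt(433 + 1/9) = -sqrt(3898/9) = -sqrt(3898)/3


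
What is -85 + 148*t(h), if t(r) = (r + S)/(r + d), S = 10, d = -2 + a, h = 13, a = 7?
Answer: 937/9 ≈ 104.11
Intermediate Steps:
d = 5 (d = -2 + 7 = 5)
t(r) = (10 + r)/(5 + r) (t(r) = (r + 10)/(r + 5) = (10 + r)/(5 + r))
-85 + 148*t(h) = -85 + 148*((10 + 13)/(5 + 13)) = -85 + 148*(23/18) = -85 + 1702/9 = 937/9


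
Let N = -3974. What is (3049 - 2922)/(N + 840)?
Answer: -127/3134 ≈ -0.040523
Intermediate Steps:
(3049 - 2922)/(N + 840) = (3049 - 2922)/(-3974 + 840) = 127/(-3134) = 127*(-1/3134) = -127/3134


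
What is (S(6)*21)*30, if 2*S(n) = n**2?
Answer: 11340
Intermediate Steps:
S(n) = n**2/2
(S(6)*21)*30 = (((1/2)*6**2)*21)*30 = (((1/2)*36)*21)*30 = (18*21)*30 = 378*30 = 11340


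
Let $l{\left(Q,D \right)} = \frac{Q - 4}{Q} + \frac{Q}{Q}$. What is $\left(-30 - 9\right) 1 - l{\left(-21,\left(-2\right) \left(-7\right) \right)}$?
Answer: $- \frac{865}{21} \approx -41.19$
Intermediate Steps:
$l{\left(Q,D \right)} = 1 + \frac{-4 + Q}{Q}$ ($l{\left(Q,D \right)} = \frac{-4 + Q}{Q} + 1 = 1 + \frac{-4 + Q}{Q}$)
$\left(-30 - 9\right) 1 - l{\left(-21,\left(-2\right) \left(-7\right) \right)} = \left(-30 - 9\right) 1 - \left(2 - \frac{4}{-21}\right) = \left(-39\right) 1 - \left(2 - - \frac{4}{21}\right) = -39 - \left(2 + \frac{4}{21}\right) = -39 - \frac{46}{21} = - \frac{865}{21}$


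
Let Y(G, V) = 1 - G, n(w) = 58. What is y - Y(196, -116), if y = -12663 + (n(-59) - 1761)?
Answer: -14171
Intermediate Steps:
y = -14366 (y = -12663 + (58 - 1761) = -12663 - 1703 = -14366)
y - Y(196, -116) = -14366 - (1 - 1*196) = -14366 - (1 - 196) = -14366 - 1*(-195) = -14366 + 195 = -14171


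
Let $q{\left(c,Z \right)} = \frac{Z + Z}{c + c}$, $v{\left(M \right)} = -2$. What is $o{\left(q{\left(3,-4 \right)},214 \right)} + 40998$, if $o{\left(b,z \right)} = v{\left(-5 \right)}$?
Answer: $40996$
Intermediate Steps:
$q{\left(c,Z \right)} = \frac{Z}{c}$ ($q{\left(c,Z \right)} = \frac{2 Z}{2 c} = 2 Z \frac{1}{2 c} = \frac{Z}{c}$)
$o{\left(b,z \right)} = -2$
$o{\left(q{\left(3,-4 \right)},214 \right)} + 40998 = -2 + 40998 = 40996$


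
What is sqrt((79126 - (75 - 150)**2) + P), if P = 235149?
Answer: 5*sqrt(12346) ≈ 555.56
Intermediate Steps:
sqrt((79126 - (75 - 150)**2) + P) = sqrt((79126 - (75 - 150)**2) + 235149) = sqrt((79126 - 1*(-75)**2) + 235149) = sqrt((79126 - 1*5625) + 235149) = sqrt((79126 - 5625) + 235149) = sqrt(73501 + 235149) = sqrt(308650) = 5*sqrt(12346)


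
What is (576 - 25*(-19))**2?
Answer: 1104601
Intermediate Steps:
(576 - 25*(-19))**2 = (576 + 475)**2 = 1051**2 = 1104601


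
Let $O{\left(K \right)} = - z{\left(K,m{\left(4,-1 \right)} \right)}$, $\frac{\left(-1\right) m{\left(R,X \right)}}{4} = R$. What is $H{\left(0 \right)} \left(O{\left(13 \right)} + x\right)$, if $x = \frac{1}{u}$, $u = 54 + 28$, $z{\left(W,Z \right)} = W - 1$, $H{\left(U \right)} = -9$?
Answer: $\frac{8847}{82} \approx 107.89$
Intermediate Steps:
$m{\left(R,X \right)} = - 4 R$
$z{\left(W,Z \right)} = -1 + W$
$u = 82$
$x = \frac{1}{82} \approx 0.012195$
$O{\left(K \right)} = 1 - K$ ($O{\left(K \right)} = - (-1 + K) = 1 - K$)
$H{\left(0 \right)} \left(O{\left(13 \right)} + x\right) = - 9 \left(\left(1 - 13\right) + \frac{1}{82}\right) = - 9 \left(-12 + \frac{1}{82}\right) = \left(-9\right) \left(- \frac{983}{82}\right) = \frac{8847}{82}$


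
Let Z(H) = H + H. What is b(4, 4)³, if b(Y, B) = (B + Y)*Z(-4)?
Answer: -262144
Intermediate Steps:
Z(H) = 2*H
b(Y, B) = -8*B - 8*Y (b(Y, B) = (B + Y)*(2*(-4)) = (B + Y)*(-8) = -8*B - 8*Y)
b(4, 4)³ = (-8*4 - 8*4)³ = (-32 - 32)³ = (-64)³ = -262144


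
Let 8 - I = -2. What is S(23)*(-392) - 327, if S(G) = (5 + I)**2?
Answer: -88527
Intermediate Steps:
I = 10 (I = 8 - 1*(-2) = 8 + 2 = 10)
S(G) = 225 (S(G) = (5 + 10)**2 = 15**2 = 225)
S(23)*(-392) - 327 = 225*(-392) - 327 = -88200 - 327 = -88527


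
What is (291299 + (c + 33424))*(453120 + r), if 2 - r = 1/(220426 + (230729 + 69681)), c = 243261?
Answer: 11170458496574012/43403 ≈ 2.5737e+11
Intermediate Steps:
r = 1041671/520836 (r = 2 - 1/(220426 + (230729 + 69681)) = 2 - 1/(220426 + 300410) = 2 - 1/520836 = 1041671/520836 ≈ 2.0000)
(291299 + (c + 33424))*(453120 + r) = (291299 + (243261 + 33424))*(453120 + 1041671/520836) = (291299 + 276685)*(236002249991/520836) = 567984*(236002249991/520836) = 11170458496574012/43403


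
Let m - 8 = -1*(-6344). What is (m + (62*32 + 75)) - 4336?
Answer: 4075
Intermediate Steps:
m = 6352 (m = 8 - 1*(-6344) = 8 + 6344 = 6352)
(m + (62*32 + 75)) - 4336 = (6352 + (62*32 + 75)) - 4336 = (6352 + (1984 + 75)) - 4336 = (6352 + 2059) - 4336 = 8411 - 4336 = 4075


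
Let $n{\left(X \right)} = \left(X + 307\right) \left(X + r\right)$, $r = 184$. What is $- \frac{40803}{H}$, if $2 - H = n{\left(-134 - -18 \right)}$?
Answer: $\frac{40803}{12986} \approx 3.1421$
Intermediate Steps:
$n{\left(X \right)} = \left(184 + X\right) \left(307 + X\right)$ ($n{\left(X \right)} = \left(X + 307\right) \left(X + 184\right) = \left(307 + X\right) \left(184 + X\right) = \left(184 + X\right) \left(307 + X\right)$)
$H = -12986$ ($H = 2 - \left(56488 + \left(-134 - -18\right)^{2} + 491 \left(-134 - -18\right)\right) = 2 - \left(56488 + \left(-134 + 18\right)^{2} + 491 \left(-134 + 18\right)\right) = 2 - \left(56488 + \left(-116\right)^{2} + 491 \left(-116\right)\right) = 2 - \left(56488 + 13456 - 56956\right) = 2 - 12988 = -12986$)
$- \frac{40803}{H} = - \frac{40803}{-12986} = \left(-40803\right) \left(- \frac{1}{12986}\right) = \frac{40803}{12986}$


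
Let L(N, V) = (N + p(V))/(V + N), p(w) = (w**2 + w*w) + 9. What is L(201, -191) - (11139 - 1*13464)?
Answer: 48211/5 ≈ 9642.2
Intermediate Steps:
p(w) = 9 + 2*w**2 (p(w) = (w**2 + w**2) + 9 = 2*w**2 + 9 = 9 + 2*w**2)
L(N, V) = (9 + N + 2*V**2)/(N + V) (L(N, V) = (N + (9 + 2*V**2))/(V + N) = (9 + N + 2*V**2)/(N + V))
L(201, -191) - (11139 - 1*13464) = (9 + 201 + 2*(-191)**2)/(201 - 191) - (11139 - 1*13464) = (9 + 201 + 2*36481)/10 - (11139 - 13464) = (9 + 201 + 72962)/10 - 1*(-2325) = (1/10)*73172 + 2325 = 36586/5 + 2325 = 48211/5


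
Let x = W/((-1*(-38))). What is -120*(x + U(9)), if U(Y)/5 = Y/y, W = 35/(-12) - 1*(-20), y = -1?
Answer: 101575/19 ≈ 5346.1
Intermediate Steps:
W = 205/12 (W = 35*(-1/12) + 20 = -35/12 + 20 = 205/12 ≈ 17.083)
U(Y) = -5*Y (U(Y) = 5*(Y/(-1)) = 5*(Y*(-1)) = 5*(-Y) = -5*Y)
x = 205/456 (x = 205/(12*((-1*(-38)))) = (205/12)/38 = (205/12)*(1/38) = 205/456 ≈ 0.44956)
-120*(x + U(9)) = -120*(205/456 - 5*9) = -120*(205/456 - 45) = -120*(-20315/456) = 101575/19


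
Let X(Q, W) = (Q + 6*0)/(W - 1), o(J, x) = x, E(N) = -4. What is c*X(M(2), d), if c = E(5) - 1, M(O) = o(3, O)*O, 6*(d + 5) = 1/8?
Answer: 960/287 ≈ 3.3449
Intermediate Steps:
d = -239/48 (d = -5 + (1/6)/8 = -5 + (1/6)*(1/8) = -5 + 1/48 = -239/48 ≈ -4.9792)
M(O) = O**2 (M(O) = O*O = O**2)
X(Q, W) = Q/(-1 + W) (X(Q, W) = (Q + 0)/(-1 + W) = Q/(-1 + W))
c = -5 (c = -4 - 1 = -5)
c*X(M(2), d) = -5*2**2/(-1 - 239/48) = -20/(-287/48) = -20*(-48)/287 = -5*(-192/287) = 960/287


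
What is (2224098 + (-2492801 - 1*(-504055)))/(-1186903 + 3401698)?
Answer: 7592/71445 ≈ 0.10626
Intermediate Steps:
(2224098 + (-2492801 - 1*(-504055)))/(-1186903 + 3401698) = (2224098 + (-2492801 + 504055))/2214795 = (2224098 - 1988746)*(1/2214795) = 235352*(1/2214795) = 7592/71445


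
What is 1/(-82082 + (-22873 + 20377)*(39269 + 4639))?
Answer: -1/109676450 ≈ -9.1177e-9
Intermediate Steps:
1/(-82082 + (-22873 + 20377)*(39269 + 4639)) = 1/(-82082 - 2496*43908) = 1/(-82082 - 109594368) = 1/(-109676450) = -1/109676450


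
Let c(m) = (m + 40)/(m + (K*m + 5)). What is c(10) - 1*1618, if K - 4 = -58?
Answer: -33980/21 ≈ -1618.1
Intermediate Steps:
K = -54 (K = 4 - 58 = -54)
c(m) = (40 + m)/(5 - 53*m) (c(m) = (m + 40)/(m + (-54*m + 5)) = (40 + m)/(m + (5 - 54*m)) = (40 + m)/(5 - 53*m))
c(10) - 1*1618 = (40 + 10)/(5 - 53*10) - 1*1618 = 50/(5 - 530) - 1618 = 50/(-525) - 1618 = -1/525*50 - 1618 = -2/21 - 1618 = -33980/21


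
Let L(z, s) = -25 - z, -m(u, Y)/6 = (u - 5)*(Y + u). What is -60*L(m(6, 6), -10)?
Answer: -2820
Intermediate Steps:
m(u, Y) = -6*(-5 + u)*(Y + u) (m(u, Y) = -6*(u - 5)*(Y + u) = -6*(-5 + u)*(Y + u))
-60*L(m(6, 6), -10) = -60*(-25 - (-6*6² + 30*6 + 30*6 - 6*6*6)) = -60*(-25 - (-6*36 + 180 + 180 - 216)) = -60*(-25 - (-216 + 180 + 180 - 216)) = -60*(-25 - 1*(-72)) = -60*(-25 + 72) = -60*47 = -2820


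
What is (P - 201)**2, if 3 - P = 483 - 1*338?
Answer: 117649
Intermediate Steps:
P = -142 (P = 3 - (483 - 1*338) = 3 - (483 - 338) = 3 - 1*145 = 3 - 145 = -142)
(P - 201)**2 = (-142 - 201)**2 = (-343)**2 = 117649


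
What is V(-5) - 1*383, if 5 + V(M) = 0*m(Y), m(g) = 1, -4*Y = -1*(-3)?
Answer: -388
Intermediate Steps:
Y = -3/4 (Y = -(-1)*(-3)/4 = -1/4*3 = -3/4 ≈ -0.75000)
V(M) = -5 (V(M) = -5 + 0*1 = -5 + 0 = -5)
V(-5) - 1*383 = -5 - 1*383 = -5 - 383 = -388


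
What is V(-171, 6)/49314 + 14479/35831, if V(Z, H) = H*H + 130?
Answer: 359982676/883484967 ≈ 0.40746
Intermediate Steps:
V(Z, H) = 130 + H² (V(Z, H) = H² + 130 = 130 + H²)
V(-171, 6)/49314 + 14479/35831 = (130 + 6²)/49314 + 14479/35831 = (130 + 36)*(1/49314) + 14479*(1/35831) = 166*(1/49314) + 14479/35831 = 83/24657 + 14479/35831 = 359982676/883484967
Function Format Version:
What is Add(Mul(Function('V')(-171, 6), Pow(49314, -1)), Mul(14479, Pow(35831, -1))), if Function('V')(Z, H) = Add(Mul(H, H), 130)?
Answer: Rational(359982676, 883484967) ≈ 0.40746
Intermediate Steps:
Function('V')(Z, H) = Add(130, Pow(H, 2)) (Function('V')(Z, H) = Add(Pow(H, 2), 130) = Add(130, Pow(H, 2)))
Add(Mul(Function('V')(-171, 6), Pow(49314, -1)), Mul(14479, Pow(35831, -1))) = Add(Mul(Add(130, Pow(6, 2)), Pow(49314, -1)), Mul(14479, Pow(35831, -1))) = Add(Mul(Add(130, 36), Rational(1, 49314)), Mul(14479, Rational(1, 35831))) = Add(Mul(166, Rational(1, 49314)), Rational(14479, 35831)) = Add(Rational(83, 24657), Rational(14479, 35831)) = Rational(359982676, 883484967)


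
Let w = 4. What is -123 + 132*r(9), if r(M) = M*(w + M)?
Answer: 15321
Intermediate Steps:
r(M) = M*(4 + M)
-123 + 132*r(9) = -123 + 132*(9*(4 + 9)) = -123 + 132*(9*13) = -123 + 132*117 = -123 + 15444 = 15321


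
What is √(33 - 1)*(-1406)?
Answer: -5624*√2 ≈ -7953.5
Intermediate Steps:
√(33 - 1)*(-1406) = √32*(-1406) = (4*√2)*(-1406) = -5624*√2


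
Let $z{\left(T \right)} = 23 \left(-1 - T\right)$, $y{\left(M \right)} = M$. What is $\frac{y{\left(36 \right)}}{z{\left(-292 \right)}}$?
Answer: $\frac{12}{2231} \approx 0.0053788$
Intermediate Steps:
$z{\left(T \right)} = -23 - 23 T$
$\frac{y{\left(36 \right)}}{z{\left(-292 \right)}} = \frac{36}{-23 - -6716} = \frac{36}{-23 + 6716} = \frac{36}{6693} = 36 \cdot \frac{1}{6693} = \frac{12}{2231}$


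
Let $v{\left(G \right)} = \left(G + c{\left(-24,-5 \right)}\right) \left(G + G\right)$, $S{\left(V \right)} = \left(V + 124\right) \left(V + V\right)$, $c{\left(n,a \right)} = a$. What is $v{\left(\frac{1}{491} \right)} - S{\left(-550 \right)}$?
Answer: $- \frac{112970561508}{241081} \approx -4.686 \cdot 10^{5}$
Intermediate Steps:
$S{\left(V \right)} = 2 V \left(124 + V\right)$ ($S{\left(V \right)} = \left(124 + V\right) 2 V = 2 V \left(124 + V\right)$)
$v{\left(G \right)} = 2 G \left(-5 + G\right)$ ($v{\left(G \right)} = \left(G - 5\right) \left(G + G\right) = \left(-5 + G\right) 2 G = 2 G \left(-5 + G\right)$)
$v{\left(\frac{1}{491} \right)} - S{\left(-550 \right)} = \frac{2 \left(-5 + \frac{1}{491}\right)}{491} - 2 \left(-550\right) \left(124 - 550\right) = 2 \cdot \frac{1}{491} \left(-5 + \frac{1}{491}\right) - 2 \left(-550\right) \left(-426\right) = 2 \cdot \frac{1}{491} \left(- \frac{2454}{491}\right) - 468600 = - \frac{4908}{241081} - 468600 = - \frac{112970561508}{241081}$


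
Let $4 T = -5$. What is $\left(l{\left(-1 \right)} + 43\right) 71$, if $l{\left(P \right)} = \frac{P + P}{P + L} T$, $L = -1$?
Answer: $\frac{11857}{4} \approx 2964.3$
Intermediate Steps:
$T = - \frac{5}{4}$ ($T = \frac{1}{4} \left(-5\right) = - \frac{5}{4} \approx -1.25$)
$l{\left(P \right)} = - \frac{5 P}{2 \left(-1 + P\right)}$ ($l{\left(P \right)} = \frac{P + P}{P - 1} \left(- \frac{5}{4}\right) = \frac{2 P}{-1 + P} \left(- \frac{5}{4}\right) = - \frac{5 P}{2 \left(-1 + P\right)}$)
$\left(l{\left(-1 \right)} + 43\right) 71 = \left(\left(-5\right) \left(-1\right) \frac{1}{-2 + 2 \left(-1\right)} + 43\right) 71 = \left(\left(-5\right) \left(-1\right) \frac{1}{-2 - 2} + 43\right) 71 = \left(\left(-5\right) \left(-1\right) \frac{1}{-4} + 43\right) 71 = \left(\left(-5\right) \left(-1\right) \left(- \frac{1}{4}\right) + 43\right) 71 = \left(- \frac{5}{4} + 43\right) 71 = \frac{167}{4} \cdot 71 = \frac{11857}{4}$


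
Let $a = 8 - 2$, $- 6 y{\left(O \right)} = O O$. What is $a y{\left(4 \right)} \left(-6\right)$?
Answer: $96$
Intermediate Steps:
$y{\left(O \right)} = - \frac{O^{2}}{6}$ ($y{\left(O \right)} = - \frac{O O}{6} = - \frac{O^{2}}{6}$)
$a = 6$
$a y{\left(4 \right)} \left(-6\right) = 6 \left(- \frac{4^{2}}{6}\right) \left(-6\right) = 6 \left(\left(- \frac{1}{6}\right) 16\right) \left(-6\right) = 6 \left(- \frac{8}{3}\right) \left(-6\right) = \left(-16\right) \left(-6\right) = 96$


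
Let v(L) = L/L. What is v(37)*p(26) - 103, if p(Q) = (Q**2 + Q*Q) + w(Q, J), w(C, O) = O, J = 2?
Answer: 1251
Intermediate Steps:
v(L) = 1
p(Q) = 2 + 2*Q**2 (p(Q) = (Q**2 + Q*Q) + 2 = (Q**2 + Q**2) + 2 = 2*Q**2 + 2 = 2 + 2*Q**2)
v(37)*p(26) - 103 = 1*(2 + 2*26**2) - 103 = 1*(2 + 2*676) - 103 = 1*(2 + 1352) - 103 = 1*1354 - 103 = 1354 - 103 = 1251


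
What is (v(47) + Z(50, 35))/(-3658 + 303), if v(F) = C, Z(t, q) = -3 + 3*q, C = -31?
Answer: -71/3355 ≈ -0.021162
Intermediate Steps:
v(F) = -31
(v(47) + Z(50, 35))/(-3658 + 303) = (-31 + (-3 + 3*35))/(-3658 + 303) = (-31 + (-3 + 105))/(-3355) = (-31 + 102)*(-1/3355) = 71*(-1/3355) = -71/3355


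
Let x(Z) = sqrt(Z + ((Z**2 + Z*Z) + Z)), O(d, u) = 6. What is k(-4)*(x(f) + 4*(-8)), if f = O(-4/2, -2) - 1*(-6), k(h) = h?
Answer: 128 - 8*sqrt(78) ≈ 57.346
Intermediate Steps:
f = 12 (f = 6 - 1*(-6) = 6 + 6 = 12)
x(Z) = sqrt(2*Z + 2*Z**2) (x(Z) = sqrt(Z + ((Z**2 + Z**2) + Z)) = sqrt(Z + (2*Z**2 + Z)) = sqrt(Z + (Z + 2*Z**2)) = sqrt(2*Z + 2*Z**2))
k(-4)*(x(f) + 4*(-8)) = -4*(sqrt(2)*sqrt(12*(1 + 12)) + 4*(-8)) = -4*(sqrt(2)*sqrt(12*13) - 32) = -4*(sqrt(2)*sqrt(156) - 32) = -4*(sqrt(2)*(2*sqrt(39)) - 32) = -4*(2*sqrt(78) - 32) = -4*(-32 + 2*sqrt(78)) = 128 - 8*sqrt(78)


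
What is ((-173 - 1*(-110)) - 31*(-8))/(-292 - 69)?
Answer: -185/361 ≈ -0.51247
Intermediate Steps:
((-173 - 1*(-110)) - 31*(-8))/(-292 - 69) = ((-173 + 110) + 248)/(-361) = (-63 + 248)*(-1/361) = 185*(-1/361) = -185/361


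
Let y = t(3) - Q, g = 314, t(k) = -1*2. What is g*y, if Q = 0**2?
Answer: -628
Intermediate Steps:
Q = 0
t(k) = -2
y = -2 (y = -2 - 1*0 = -2 + 0 = -2)
g*y = 314*(-2) = -628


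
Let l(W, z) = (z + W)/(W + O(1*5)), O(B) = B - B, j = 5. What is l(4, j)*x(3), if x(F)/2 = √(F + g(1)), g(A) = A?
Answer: 9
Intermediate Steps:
O(B) = 0
x(F) = 2*√(1 + F) (x(F) = 2*√(F + 1) = 2*√(1 + F))
l(W, z) = (W + z)/W (l(W, z) = (z + W)/(W + 0) = (W + z)/W)
l(4, j)*x(3) = ((4 + 5)/4)*(2*√(1 + 3)) = ((¼)*9)*(2*√4) = 9*(2*2)/4 = (9/4)*4 = 9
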